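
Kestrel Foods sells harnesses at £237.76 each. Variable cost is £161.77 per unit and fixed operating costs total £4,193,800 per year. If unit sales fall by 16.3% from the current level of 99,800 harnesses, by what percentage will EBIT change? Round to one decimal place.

-36.5%

At 99,800 units, contribution = 99,800 × £75.99 = £7,583,802.00.
EBIT = £7,583,802.00 − £4,193,800 = £3,390,002.00.
DOL = contribution ÷ EBIT = £7,583,802.00 ÷ £3,390,002.00 = 2.2371.
%ΔEBIT = DOL × %ΔSales = 2.2371 × -16.3% = -36.5%.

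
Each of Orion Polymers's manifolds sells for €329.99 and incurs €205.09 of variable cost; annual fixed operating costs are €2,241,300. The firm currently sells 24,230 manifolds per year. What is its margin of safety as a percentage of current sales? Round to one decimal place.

Each unit contributes €329.99 − €205.09 = €124.90. Break-even units = €2,241,300 ÷ €124.90 = 17,944.76; break-even revenue = 17,944.76 × €329.99 = €5,921,589.97.
Actual sales revenue = 24,230 × €329.99 = €7,995,657.70.
Margin of safety = (€7,995,657.70 − €5,921,589.97) ÷ €7,995,657.70 = 25.9%.

25.9%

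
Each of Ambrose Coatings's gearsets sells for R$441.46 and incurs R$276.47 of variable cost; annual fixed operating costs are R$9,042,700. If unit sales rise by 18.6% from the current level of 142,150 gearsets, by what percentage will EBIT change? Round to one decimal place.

Total contribution margin = 142,150 × R$164.99 = R$23,453,328.50.
Subtracting fixed costs: EBIT = R$23,453,328.50 − R$9,042,700 = R$14,410,628.50.
So DOL = total CM / EBIT = R$23,453,328.50 / R$14,410,628.50 = 1.6275.
%ΔEBIT = DOL × %ΔSales = 1.6275 × +18.6% = +30.3%.

+30.3%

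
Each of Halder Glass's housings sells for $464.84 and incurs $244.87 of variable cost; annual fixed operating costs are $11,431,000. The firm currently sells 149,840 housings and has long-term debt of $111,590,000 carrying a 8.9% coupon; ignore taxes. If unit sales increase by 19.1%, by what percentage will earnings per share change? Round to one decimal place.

+54.3%

Total contribution margin = 149,840 × $219.97 = $32,960,304.80.
EBIT = $32,960,304.80 − $11,431,000 = $21,529,304.80.
After interest of $9,931,510.00, pre-tax earnings = $11,597,794.80.
DCL = total CM / (EBIT − I) = $32,960,304.80 / $11,597,794.80 = 2.8419.
EPS therefore changes by 2.8419 × (+19.1%) = +54.3%.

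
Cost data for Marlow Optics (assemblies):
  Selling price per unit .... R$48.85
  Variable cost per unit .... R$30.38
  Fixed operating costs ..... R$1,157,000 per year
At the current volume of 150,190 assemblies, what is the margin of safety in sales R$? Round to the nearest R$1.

R$4,276,714

Unit CM = price − variable cost = R$48.85 − R$30.38 = R$18.47. Break-even units = R$1,157,000 ÷ R$18.47 = 62,642.12; break-even revenue = 62,642.12 × R$48.85 = R$3,060,067.68.
Current sales = 150,190 × R$48.85 = R$7,336,781.50.
Margin of safety = R$7,336,781.50 − R$3,060,067.68 = R$4,276,714.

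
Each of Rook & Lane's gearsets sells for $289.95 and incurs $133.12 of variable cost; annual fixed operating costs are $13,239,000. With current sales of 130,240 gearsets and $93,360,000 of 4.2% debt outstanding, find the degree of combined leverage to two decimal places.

Contribution at this volume is 130,240 × $156.83 = $20,425,539.20.
Operating income = contribution − fixed costs = $20,425,539.20 − $13,239,000 = $7,186,539.20. Interest = $3,921,120.00.
DOL = $20,425,539.20 ÷ $7,186,539.20 = 2.8422; DFL = $7,186,539.20 ÷ $3,265,419.20 = 2.2008.
Combined leverage = 2.8422 × 2.2008 = 6.2551.

6.26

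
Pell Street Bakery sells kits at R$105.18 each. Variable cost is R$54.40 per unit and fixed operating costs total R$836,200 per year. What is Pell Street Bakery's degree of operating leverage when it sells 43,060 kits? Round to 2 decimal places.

Contribution at this volume is 43,060 × R$50.78 = R$2,186,586.80.
Subtracting fixed costs: EBIT = R$2,186,586.80 − R$836,200 = R$1,350,386.80.
So DOL = total CM / EBIT = R$2,186,586.80 / R$1,350,386.80 = 1.6192.

1.62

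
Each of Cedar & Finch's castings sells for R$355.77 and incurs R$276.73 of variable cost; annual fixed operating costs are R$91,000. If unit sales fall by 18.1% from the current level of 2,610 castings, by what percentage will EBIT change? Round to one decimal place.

Contribution at this volume is 2,610 × R$79.04 = R$206,294.40.
Operating income = contribution − fixed costs = R$206,294.40 − R$91,000 = R$115,294.40.
DOL = contribution ÷ EBIT = R$206,294.40 ÷ R$115,294.40 = 1.7893.
%ΔEBIT = DOL × %ΔSales = 1.7893 × -18.1% = -32.4%.

-32.4%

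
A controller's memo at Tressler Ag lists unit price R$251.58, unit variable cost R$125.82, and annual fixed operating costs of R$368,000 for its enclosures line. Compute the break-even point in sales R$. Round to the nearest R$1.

R$736,176

CM per unit = R$251.58 − R$125.82 = R$125.76; CM ratio = R$125.76 / R$251.58 = 0.4999.
Break-even revenue = fixed costs × price ÷ CM = R$368,000 × R$251.58 ÷ R$125.76 = R$736,176.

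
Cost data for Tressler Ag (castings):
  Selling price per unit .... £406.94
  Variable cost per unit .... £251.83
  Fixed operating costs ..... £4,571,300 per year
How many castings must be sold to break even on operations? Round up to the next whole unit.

Contribution margin per unit = £406.94 − £251.83 = £155.11.
Units to break even: £4,571,300 ÷ £155.11 = 29,471.34, rounded up to 29,472.

29,472 castings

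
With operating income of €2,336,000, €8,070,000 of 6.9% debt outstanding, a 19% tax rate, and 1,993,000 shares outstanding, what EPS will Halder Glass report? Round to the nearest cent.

Pre-tax income = €2,336,000 − €556,830.00 = €1,779,170.00.
Net income = €1,779,170.00 × (1 − 0.19) = €1,441,127.70.
Per share: €1,441,127.70 / 1,993,000 shares = €0.72.

€0.72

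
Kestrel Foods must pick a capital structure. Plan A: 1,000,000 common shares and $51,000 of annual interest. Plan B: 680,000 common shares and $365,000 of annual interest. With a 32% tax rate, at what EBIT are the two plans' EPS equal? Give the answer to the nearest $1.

$1,032,250

Set EPS_A = EPS_B: (EBIT − $51,000)(1 − 0.32) ÷ 1,000,000 = (EBIT − $365,000)(1 − 0.32) ÷ 680,000.
Cancelling (1 − t) and cross-multiplying: 680,000·(EBIT − 51,000) = 1,000,000·(EBIT − 365,000).
Solving, EBIT = (365,000·1,000,000 − 51,000·680,000) / (1,000,000 − 680,000) = 330,320,000,000 / 320,000 = 1,032,250.00.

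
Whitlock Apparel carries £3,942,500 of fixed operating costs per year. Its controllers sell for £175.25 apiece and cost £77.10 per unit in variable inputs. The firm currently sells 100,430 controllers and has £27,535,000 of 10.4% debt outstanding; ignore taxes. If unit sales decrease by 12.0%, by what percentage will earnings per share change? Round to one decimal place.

-38.8%

Contribution at this volume is 100,430 × £98.15 = £9,857,204.50.
EBIT = £9,857,204.50 − £3,942,500 = £5,914,704.50.
After interest of £2,863,640.00, pre-tax earnings = £3,051,064.50.
DCL = total CM / (EBIT − I) = £9,857,204.50 / £3,051,064.50 = 3.2307.
EPS therefore changes by 3.2307 × (-12.0%) = -38.8%.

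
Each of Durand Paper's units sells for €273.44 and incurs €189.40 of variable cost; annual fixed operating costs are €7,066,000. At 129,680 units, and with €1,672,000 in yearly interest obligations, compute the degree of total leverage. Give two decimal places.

Total contribution margin = 129,680 × €84.04 = €10,898,307.20.
EBIT = €10,898,307.20 − €7,066,000 = €3,832,307.20. Interest = €1,672,000.00.
DOL = €10,898,307.20 ÷ €3,832,307.20 = 2.8438; DFL = €3,832,307.20 ÷ €2,160,307.20 = 1.7740.
DCL = DOL × DFL = 2.8438 × 1.7740 = 5.0449.

5.04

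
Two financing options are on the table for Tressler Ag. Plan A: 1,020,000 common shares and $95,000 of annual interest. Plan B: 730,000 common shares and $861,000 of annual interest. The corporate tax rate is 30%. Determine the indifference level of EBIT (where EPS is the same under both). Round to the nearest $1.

At indifference, (EBIT − 95,000)(1 − t)/1,020,000 = (EBIT − 861,000)(1 − t)/730,000.
Cancelling (1 − t) and cross-multiplying: 730,000·(EBIT − 95,000) = 1,020,000·(EBIT − 861,000).
EBIT × (1,020,000 − 730,000) = 861,000 × 1,020,000 − 95,000 × 730,000 = 808,870,000,000, so EBIT = 808,870,000,000 ÷ 290,000 = 2,789,206.90.

$2,789,207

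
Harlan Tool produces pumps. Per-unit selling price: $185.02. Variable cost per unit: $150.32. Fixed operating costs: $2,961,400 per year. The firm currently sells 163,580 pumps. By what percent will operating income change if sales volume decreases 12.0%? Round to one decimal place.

-25.1%

Total contribution margin = 163,580 × $34.70 = $5,676,226.00.
Operating income = contribution − fixed costs = $5,676,226.00 − $2,961,400 = $2,714,826.00.
DOL = contribution ÷ EBIT = $5,676,226.00 ÷ $2,714,826.00 = 2.0908.
Operating income changes by 2.0908 × -12.0% = -25.1%.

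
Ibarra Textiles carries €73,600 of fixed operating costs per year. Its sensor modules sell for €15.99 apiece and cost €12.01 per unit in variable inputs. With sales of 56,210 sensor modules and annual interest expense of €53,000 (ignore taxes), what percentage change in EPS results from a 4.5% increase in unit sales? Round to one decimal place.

Total contribution margin = 56,210 × €3.98 = €223,715.80.
Operating income = contribution − fixed costs = €223,715.80 − €73,600 = €150,115.80.
Interest = €53,000.00, so EBIT − I = €97,115.80.
Degree of combined leverage = contribution ÷ (EBIT − I) = €223,715.80 ÷ €97,115.80 = 2.3036.
EPS therefore changes by 2.3036 × (+4.5%) = +10.4%.

+10.4%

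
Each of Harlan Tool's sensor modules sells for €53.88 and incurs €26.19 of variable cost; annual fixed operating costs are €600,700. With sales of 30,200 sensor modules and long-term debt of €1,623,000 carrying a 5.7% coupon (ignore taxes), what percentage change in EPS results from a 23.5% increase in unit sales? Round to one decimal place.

+137.4%

Contribution at this volume is 30,200 × €27.69 = €836,238.00.
EBIT = €836,238.00 − €600,700 = €235,538.00.
Interest = €92,511.00, so EBIT − I = €143,027.00.
Degree of combined leverage = contribution ÷ (EBIT − I) = €836,238.00 ÷ €143,027.00 = 5.8467.
EPS therefore changes by 5.8467 × (+23.5%) = +137.4%.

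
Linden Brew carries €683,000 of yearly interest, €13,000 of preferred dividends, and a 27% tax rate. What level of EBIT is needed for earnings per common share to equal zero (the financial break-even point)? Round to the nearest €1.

€700,808

Grossing the preferred dividend up to pre-tax terms: €13,000 / (1 − 0.27) = €17,808.22.
EPS = 0 when EBIT covers interest plus the pre-tax preferred burden: €683,000 + €17,808.22 = €700,808.22.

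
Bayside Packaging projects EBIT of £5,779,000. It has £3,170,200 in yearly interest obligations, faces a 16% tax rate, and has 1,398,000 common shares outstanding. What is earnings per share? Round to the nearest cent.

Interest = £3,170,200.00, so EBT = £5,779,000 − £3,170,200.00 = £2,608,800.00.
Net income = £2,608,800.00 × (1 − 0.16) = £2,191,392.00.
EPS = £2,191,392.00 ÷ 1,398,000 = £1.57.

£1.57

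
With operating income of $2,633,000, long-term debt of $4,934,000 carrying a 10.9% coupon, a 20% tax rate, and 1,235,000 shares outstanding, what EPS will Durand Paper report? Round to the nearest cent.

$1.36

Interest = $537,806.00, so EBT = $2,633,000 − $537,806.00 = $2,095,194.00.
After tax at 20%: net income = $2,095,194.00 × 0.80 = $1,676,155.20.
Per share: $1,676,155.20 / 1,235,000 shares = $1.36.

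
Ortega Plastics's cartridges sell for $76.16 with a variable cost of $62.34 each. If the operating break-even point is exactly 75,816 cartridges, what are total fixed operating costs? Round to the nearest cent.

Contribution margin per unit = $76.16 − $62.34 = $13.82.
Fixed costs = break-even units × CM = 75,816 × $13.82 = $1,047,777.12.

$1,047,777.12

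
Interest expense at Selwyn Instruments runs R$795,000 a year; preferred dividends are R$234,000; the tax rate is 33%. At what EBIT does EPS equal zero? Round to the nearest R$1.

R$1,144,254

Grossing the preferred dividend up to pre-tax terms: R$234,000 / (1 − 0.33) = R$349,253.73.
Financial break-even EBIT = interest + D_p ÷ (1 − t) = R$795,000 + R$349,253.73 = R$1,144,253.73.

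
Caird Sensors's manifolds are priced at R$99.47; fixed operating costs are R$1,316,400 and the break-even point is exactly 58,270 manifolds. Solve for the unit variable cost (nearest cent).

At break-even, FC = Q × (P − VC), so P − VC = R$1,316,400 ÷ 58,270 = R$22.5914.
Hence VC = price − CM = R$99.47 − R$22.5914 = R$76.88.

R$76.88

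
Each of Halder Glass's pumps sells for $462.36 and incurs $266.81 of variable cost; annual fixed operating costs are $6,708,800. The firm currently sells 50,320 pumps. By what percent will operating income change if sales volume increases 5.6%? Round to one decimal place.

+17.6%

Total contribution margin = 50,320 × $195.55 = $9,840,076.00.
Subtracting fixed costs: EBIT = $9,840,076.00 − $6,708,800 = $3,131,276.00.
Degree of operating leverage = $9,840,076.00 / $3,131,276.00 = 3.1425.
So EBIT moves 3.1425 × (+5.6%) = +17.6%.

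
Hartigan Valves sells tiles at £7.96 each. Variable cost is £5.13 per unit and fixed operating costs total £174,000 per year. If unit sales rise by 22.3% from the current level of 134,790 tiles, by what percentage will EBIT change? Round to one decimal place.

+41.0%

Total contribution margin = 134,790 × £2.83 = £381,455.70.
EBIT = £381,455.70 − £174,000 = £207,455.70.
DOL = contribution ÷ EBIT = £381,455.70 ÷ £207,455.70 = 1.8387.
So EBIT moves 1.8387 × (+22.3%) = +41.0%.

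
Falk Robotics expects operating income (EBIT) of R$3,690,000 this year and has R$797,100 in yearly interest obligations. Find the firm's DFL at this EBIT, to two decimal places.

1.28

Interest = R$797,100.00.
Degree of financial leverage = EBIT / (EBIT − interest) = R$3,690,000 / R$2,892,900.00 = 1.2755.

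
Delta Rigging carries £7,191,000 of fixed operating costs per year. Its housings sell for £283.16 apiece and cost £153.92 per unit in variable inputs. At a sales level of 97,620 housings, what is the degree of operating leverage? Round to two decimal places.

2.33

Total contribution margin = 97,620 × £129.24 = £12,616,408.80.
Operating income = contribution − fixed costs = £12,616,408.80 − £7,191,000 = £5,425,408.80.
DOL = contribution ÷ EBIT = £12,616,408.80 ÷ £5,425,408.80 = 2.3254.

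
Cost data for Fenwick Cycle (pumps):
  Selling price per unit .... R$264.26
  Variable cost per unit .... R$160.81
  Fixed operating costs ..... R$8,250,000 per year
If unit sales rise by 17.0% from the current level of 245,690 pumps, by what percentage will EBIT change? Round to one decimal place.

+25.2%

Total contribution margin = 245,690 × R$103.45 = R$25,416,630.50.
Subtracting fixed costs: EBIT = R$25,416,630.50 − R$8,250,000 = R$17,166,630.50.
DOL = contribution ÷ EBIT = R$25,416,630.50 ÷ R$17,166,630.50 = 1.4806.
So EBIT moves 1.4806 × (+17.0%) = +25.2%.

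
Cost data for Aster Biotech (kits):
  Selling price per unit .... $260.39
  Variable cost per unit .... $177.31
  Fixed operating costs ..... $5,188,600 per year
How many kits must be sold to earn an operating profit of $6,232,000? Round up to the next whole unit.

Each unit contributes $260.39 − $177.31 = $83.08.
Required volume = (fixed costs + target profit) ÷ CM = ($5,188,600 + $6,232,000) ÷ $83.08 = 137,465.09, so 137,466 kits.

137,466 kits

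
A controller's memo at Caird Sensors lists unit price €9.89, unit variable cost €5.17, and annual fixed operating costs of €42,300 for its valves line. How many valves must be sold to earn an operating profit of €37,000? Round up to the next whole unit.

Contribution margin per unit = €9.89 − €5.17 = €4.72.
Need Q such that Q × €4.72 − €42,300 = €37,000, i.e. Q = €79,300 / €4.72 = 16,800.85 → 16,801.

16,801 valves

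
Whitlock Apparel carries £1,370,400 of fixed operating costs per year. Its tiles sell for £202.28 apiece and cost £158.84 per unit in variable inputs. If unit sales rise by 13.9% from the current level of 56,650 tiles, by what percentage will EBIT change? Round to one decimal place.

+31.4%

At 56,650 units, contribution = 56,650 × £43.44 = £2,460,876.00.
Subtracting fixed costs: EBIT = £2,460,876.00 − £1,370,400 = £1,090,476.00.
Degree of operating leverage = £2,460,876.00 / £1,090,476.00 = 2.2567.
So EBIT moves 2.2567 × (+13.9%) = +31.4%.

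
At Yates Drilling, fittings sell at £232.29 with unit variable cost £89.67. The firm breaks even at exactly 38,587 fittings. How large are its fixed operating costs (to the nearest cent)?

Contribution margin per unit = £232.29 − £89.67 = £142.62.
Since BE = FC / CM, FC = 38,587 × £142.62 = £5,503,277.94.

£5,503,277.94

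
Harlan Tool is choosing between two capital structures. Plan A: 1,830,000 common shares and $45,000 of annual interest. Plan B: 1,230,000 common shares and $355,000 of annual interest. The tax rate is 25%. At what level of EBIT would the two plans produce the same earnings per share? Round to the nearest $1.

Set EPS_A = EPS_B: (EBIT − $45,000)(1 − 0.25) ÷ 1,830,000 = (EBIT − $355,000)(1 − 0.25) ÷ 1,230,000.
Cancelling (1 − t) and cross-multiplying: 1,230,000·(EBIT − 45,000) = 1,830,000·(EBIT − 355,000).
EBIT × (1,830,000 − 1,230,000) = 355,000 × 1,830,000 − 45,000 × 1,230,000 = 594,300,000,000, so EBIT = 594,300,000,000 ÷ 600,000 = 990,500.00.

$990,500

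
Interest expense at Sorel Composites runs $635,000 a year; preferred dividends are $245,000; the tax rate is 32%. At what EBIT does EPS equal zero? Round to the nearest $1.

Grossing the preferred dividend up to pre-tax terms: $245,000 / (1 − 0.32) = $360,294.12.
EPS = 0 when EBIT covers interest plus the pre-tax preferred burden: $635,000 + $360,294.12 = $995,294.12.

$995,294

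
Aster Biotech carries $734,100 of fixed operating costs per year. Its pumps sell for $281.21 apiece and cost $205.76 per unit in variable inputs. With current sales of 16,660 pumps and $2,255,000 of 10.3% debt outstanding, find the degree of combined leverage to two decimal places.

Contribution at this volume is 16,660 × $75.45 = $1,256,997.00.
EBIT = $1,256,997.00 − $734,100 = $522,897.00. Interest = $232,265.00, so EBIT − I = $290,632.00.
Degree of total leverage = total CM / (EBIT − interest) = $1,256,997.00 / $290,632.00 = 4.3250.

4.33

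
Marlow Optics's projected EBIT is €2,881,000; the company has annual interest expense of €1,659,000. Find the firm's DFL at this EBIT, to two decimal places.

Interest = €1,659,000.00.
Degree of financial leverage = EBIT / (EBIT − interest) = €2,881,000 / €1,222,000.00 = 2.3576.

2.36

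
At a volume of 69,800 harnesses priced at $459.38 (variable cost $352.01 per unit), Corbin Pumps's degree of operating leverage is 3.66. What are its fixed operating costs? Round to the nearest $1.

$5,446,769

Contribution at this volume is 69,800 × $107.37 = $7,494,426.00.
DOL = contribution / EBIT, so EBIT = $7,494,426.00 / 3.66 = $2,047,657.38.
Fixed costs = CM − EBIT = $7,494,426.00 − $2,047,657.38 = $5,446,769.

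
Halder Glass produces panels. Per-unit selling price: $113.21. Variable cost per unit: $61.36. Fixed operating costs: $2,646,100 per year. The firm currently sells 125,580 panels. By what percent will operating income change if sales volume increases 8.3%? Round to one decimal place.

+14.0%

At 125,580 units, contribution = 125,580 × $51.85 = $6,511,323.00.
Operating income = contribution − fixed costs = $6,511,323.00 − $2,646,100 = $3,865,223.00.
DOL = contribution ÷ EBIT = $6,511,323.00 ÷ $3,865,223.00 = 1.6846.
Operating income changes by 1.6846 × +8.3% = +14.0%.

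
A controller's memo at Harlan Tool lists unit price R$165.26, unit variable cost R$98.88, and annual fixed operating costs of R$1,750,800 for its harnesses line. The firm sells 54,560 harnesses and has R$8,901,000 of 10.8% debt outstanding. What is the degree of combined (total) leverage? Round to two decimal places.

At 54,560 units, contribution = 54,560 × R$66.38 = R$3,621,692.80.
Subtracting fixed costs: EBIT = R$3,621,692.80 − R$1,750,800 = R$1,870,892.80. Interest = R$961,308.00, so EBIT − I = R$909,584.80.
Degree of total leverage = total CM / (EBIT − interest) = R$3,621,692.80 / R$909,584.80 = 3.9817.

3.98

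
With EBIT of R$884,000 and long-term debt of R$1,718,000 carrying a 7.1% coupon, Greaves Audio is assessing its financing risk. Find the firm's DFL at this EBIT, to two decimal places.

1.16

Annual interest charges come to R$121,978.00.
Degree of financial leverage = EBIT / (EBIT − interest) = R$884,000 / R$762,022.00 = 1.1601.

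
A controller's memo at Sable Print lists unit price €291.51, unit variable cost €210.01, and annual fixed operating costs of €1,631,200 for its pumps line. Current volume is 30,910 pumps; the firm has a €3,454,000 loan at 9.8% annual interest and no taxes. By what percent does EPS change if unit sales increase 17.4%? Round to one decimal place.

At 30,910 units, contribution = 30,910 × €81.50 = €2,519,165.00.
EBIT = €2,519,165.00 − €1,631,200 = €887,965.00.
After interest of €338,492.00, pre-tax earnings = €549,473.00.
DCL = total CM / (EBIT − I) = €2,519,165.00 / €549,473.00 = 4.5847.
EPS therefore changes by 4.5847 × (+17.4%) = +79.8%.

+79.8%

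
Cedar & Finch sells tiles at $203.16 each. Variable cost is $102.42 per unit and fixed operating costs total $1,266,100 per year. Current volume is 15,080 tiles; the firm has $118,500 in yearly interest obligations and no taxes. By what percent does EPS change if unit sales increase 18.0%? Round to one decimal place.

Contribution at this volume is 15,080 × $100.74 = $1,519,159.20.
Operating income = contribution − fixed costs = $1,519,159.20 − $1,266,100 = $253,059.20.
After interest of $118,500.00, pre-tax earnings = $134,559.20.
Degree of combined leverage = contribution ÷ (EBIT − I) = $1,519,159.20 ÷ $134,559.20 = 11.2899.
EPS therefore changes by 11.2899 × (+18.0%) = +203.2%.

+203.2%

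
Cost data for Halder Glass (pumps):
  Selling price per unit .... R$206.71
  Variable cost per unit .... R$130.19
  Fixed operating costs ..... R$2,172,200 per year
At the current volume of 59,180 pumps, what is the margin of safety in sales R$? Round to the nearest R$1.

R$6,365,149

Unit CM = price − variable cost = R$206.71 − R$130.19 = R$76.52. Break-even units = R$2,172,200 ÷ R$76.52 = 28,387.35; break-even revenue = 28,387.35 × R$206.71 = R$5,867,949.06.
Actual sales revenue = 59,180 × R$206.71 = R$12,233,097.80.
Margin of safety = R$12,233,097.80 − R$5,867,949.06 = R$6,365,149.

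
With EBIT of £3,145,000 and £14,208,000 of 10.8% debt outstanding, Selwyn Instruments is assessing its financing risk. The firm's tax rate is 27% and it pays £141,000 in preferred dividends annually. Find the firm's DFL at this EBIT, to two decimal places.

Annual interest charges come to £1,534,464.00.
Pre-tax preferred-dividend burden = £141,000 ÷ (1 − 0.27) = £193,150.68.
DFL = EBIT ÷ [EBIT − I − D_p/(1−t)] = £3,145,000 ÷ [£3,145,000 − £1,534,464.00 − £193,150.68] = £3,145,000 ÷ £1,417,385.32 = 2.2189.

2.22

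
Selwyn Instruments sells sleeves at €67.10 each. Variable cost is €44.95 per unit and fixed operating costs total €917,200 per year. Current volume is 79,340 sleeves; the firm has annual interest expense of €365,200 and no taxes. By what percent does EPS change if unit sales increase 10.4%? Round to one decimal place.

+38.5%

Total contribution margin = 79,340 × €22.15 = €1,757,381.00.
EBIT = €1,757,381.00 − €917,200 = €840,181.00.
Interest = €365,200.00, so EBIT − I = €474,981.00.
DCL = total CM / (EBIT − I) = €1,757,381.00 / €474,981.00 = 3.6999.
EPS therefore changes by 3.6999 × (+10.4%) = +38.5%.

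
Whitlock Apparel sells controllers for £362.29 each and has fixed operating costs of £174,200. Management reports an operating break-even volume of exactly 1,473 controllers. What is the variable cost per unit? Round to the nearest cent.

£244.03

At break-even, FC = Q × (P − VC), so P − VC = £174,200 ÷ 1,473 = £118.2621.
Hence VC = price − CM = £362.29 − £118.2621 = £244.03.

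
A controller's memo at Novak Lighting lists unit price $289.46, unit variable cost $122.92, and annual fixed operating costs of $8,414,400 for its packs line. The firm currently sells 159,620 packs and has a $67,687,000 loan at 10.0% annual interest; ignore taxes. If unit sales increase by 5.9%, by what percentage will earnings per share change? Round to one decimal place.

Total contribution margin = 159,620 × $166.54 = $26,583,114.80.
EBIT = $26,583,114.80 − $8,414,400 = $18,168,714.80.
Interest = $6,768,700.00, so EBIT − I = $11,400,014.80.
DCL = total CM / (EBIT − I) = $26,583,114.80 / $11,400,014.80 = 2.3318.
EPS therefore changes by 2.3318 × (+5.9%) = +13.8%.

+13.8%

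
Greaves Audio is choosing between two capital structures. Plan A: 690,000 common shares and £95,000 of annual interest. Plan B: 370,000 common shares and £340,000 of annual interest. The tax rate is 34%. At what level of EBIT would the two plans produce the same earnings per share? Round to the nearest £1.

£623,281

Set EPS_A = EPS_B: (EBIT − £95,000)(1 − 0.34) ÷ 690,000 = (EBIT − £340,000)(1 − 0.34) ÷ 370,000.
The (1 − t) factor cancels: (EBIT − 95,000) × 370,000 = (EBIT − 340,000) × 690,000.
EBIT × (690,000 − 370,000) = 340,000 × 690,000 − 95,000 × 370,000 = 199,450,000,000, so EBIT = 199,450,000,000 ÷ 320,000 = 623,281.25.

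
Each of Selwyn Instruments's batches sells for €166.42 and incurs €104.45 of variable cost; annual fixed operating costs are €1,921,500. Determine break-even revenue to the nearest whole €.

Contribution margin per unit = €166.42 − €104.45 = €61.97, a CM ratio of €61.97 ÷ €166.42 = 0.3724.
Break-even revenue = fixed costs × price ÷ CM = €1,921,500 × €166.42 ÷ €61.97 = €5,160,175.

€5,160,175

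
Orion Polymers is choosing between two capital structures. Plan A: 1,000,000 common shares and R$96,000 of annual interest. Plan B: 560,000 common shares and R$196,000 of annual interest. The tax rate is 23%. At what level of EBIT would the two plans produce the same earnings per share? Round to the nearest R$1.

Set EPS_A = EPS_B: (EBIT − R$96,000)(1 − 0.23) ÷ 1,000,000 = (EBIT − R$196,000)(1 − 0.23) ÷ 560,000.
The (1 − t) factor cancels: (EBIT − 96,000) × 560,000 = (EBIT − 196,000) × 1,000,000.
EBIT × (1,000,000 − 560,000) = 196,000 × 1,000,000 − 96,000 × 560,000 = 142,240,000,000, so EBIT = 142,240,000,000 ÷ 440,000 = 323,272.73.

R$323,273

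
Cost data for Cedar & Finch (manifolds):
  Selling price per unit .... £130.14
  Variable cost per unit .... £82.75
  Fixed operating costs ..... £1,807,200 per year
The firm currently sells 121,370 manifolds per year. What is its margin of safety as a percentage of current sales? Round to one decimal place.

Unit CM = price − variable cost = £130.14 − £82.75 = £47.39. Break-even units = £1,807,200 ÷ £47.39 = 38,134.63; break-even revenue = 38,134.63 × £130.14 = £4,962,840.43.
Actual sales revenue = 121,370 × £130.14 = £15,795,091.80.
Margin of safety = (£15,795,091.80 − £4,962,840.43) ÷ £15,795,091.80 = 68.6%.

68.6%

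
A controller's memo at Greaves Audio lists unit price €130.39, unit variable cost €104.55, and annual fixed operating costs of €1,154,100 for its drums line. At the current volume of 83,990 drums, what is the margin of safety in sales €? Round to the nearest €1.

Each unit contributes €130.39 − €104.55 = €25.84. Break-even units = €1,154,100 ÷ €25.84 = 44,663.31; break-even revenue = 44,663.31 × €130.39 = €5,823,649.34.
Actual sales revenue = 83,990 × €130.39 = €10,951,456.10.
Margin of safety = €10,951,456.10 − €5,823,649.34 = €5,127,807.

€5,127,807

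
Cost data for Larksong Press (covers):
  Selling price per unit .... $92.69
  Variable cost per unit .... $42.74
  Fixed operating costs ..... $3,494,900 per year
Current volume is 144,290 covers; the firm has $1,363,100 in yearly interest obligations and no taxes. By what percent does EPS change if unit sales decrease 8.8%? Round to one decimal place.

Contribution at this volume is 144,290 × $49.95 = $7,207,285.50.
Subtracting fixed costs: EBIT = $7,207,285.50 − $3,494,900 = $3,712,385.50.
Interest = $1,363,100.00, so EBIT − I = $2,349,285.50.
Degree of combined leverage = contribution ÷ (EBIT − I) = $7,207,285.50 ÷ $2,349,285.50 = 3.0679.
EPS therefore changes by 3.0679 × (-8.8%) = -27.0%.

-27.0%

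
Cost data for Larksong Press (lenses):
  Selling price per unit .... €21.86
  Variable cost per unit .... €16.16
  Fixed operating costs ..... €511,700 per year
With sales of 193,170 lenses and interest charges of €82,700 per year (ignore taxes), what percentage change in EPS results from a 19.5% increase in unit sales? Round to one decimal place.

At 193,170 units, contribution = 193,170 × €5.70 = €1,101,069.00.
EBIT = €1,101,069.00 − €511,700 = €589,369.00.
Interest = €82,700.00, so EBIT − I = €506,669.00.
Degree of combined leverage = contribution ÷ (EBIT − I) = €1,101,069.00 ÷ €506,669.00 = 2.1732.
EPS therefore changes by 2.1732 × (+19.5%) = +42.4%.

+42.4%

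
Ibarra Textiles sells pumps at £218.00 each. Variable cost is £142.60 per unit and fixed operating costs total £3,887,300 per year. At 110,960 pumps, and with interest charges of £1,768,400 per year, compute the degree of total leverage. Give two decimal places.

3.09

At 110,960 units, contribution = 110,960 × £75.40 = £8,366,384.00.
Operating income = contribution − fixed costs = £8,366,384.00 − £3,887,300 = £4,479,084.00. Interest = £1,768,400.00.
DOL = £8,366,384.00 ÷ £4,479,084.00 = 1.8679; DFL = £4,479,084.00 ÷ £2,710,684.00 = 1.6524.
DCL = DOL × DFL = 1.8679 × 1.6524 = 3.0865.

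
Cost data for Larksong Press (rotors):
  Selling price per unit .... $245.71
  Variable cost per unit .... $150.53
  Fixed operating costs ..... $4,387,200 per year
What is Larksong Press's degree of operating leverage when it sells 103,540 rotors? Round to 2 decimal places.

Contribution at this volume is 103,540 × $95.18 = $9,854,937.20.
Subtracting fixed costs: EBIT = $9,854,937.20 − $4,387,200 = $5,467,737.20.
DOL = contribution ÷ EBIT = $9,854,937.20 ÷ $5,467,737.20 = 1.8024.

1.80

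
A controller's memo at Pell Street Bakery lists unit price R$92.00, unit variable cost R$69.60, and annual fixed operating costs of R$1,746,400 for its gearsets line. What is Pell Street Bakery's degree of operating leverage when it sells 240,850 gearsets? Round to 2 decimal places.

At 240,850 units, contribution = 240,850 × R$22.40 = R$5,395,040.00.
EBIT = R$5,395,040.00 − R$1,746,400 = R$3,648,640.00.
Degree of operating leverage = R$5,395,040.00 / R$3,648,640.00 = 1.4786.

1.48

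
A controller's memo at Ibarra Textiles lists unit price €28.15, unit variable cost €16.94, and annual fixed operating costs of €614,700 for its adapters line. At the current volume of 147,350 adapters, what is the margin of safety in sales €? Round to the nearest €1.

€2,604,298

Contribution margin per unit = €28.15 − €16.94 = €11.21. Break-even units = €614,700 ÷ €11.21 = 54,834.97; break-even revenue = 54,834.97 × €28.15 = €1,543,604.37.
Actual sales revenue = 147,350 × €28.15 = €4,147,902.50.
Margin of safety = €4,147,902.50 − €1,543,604.37 = €2,604,298.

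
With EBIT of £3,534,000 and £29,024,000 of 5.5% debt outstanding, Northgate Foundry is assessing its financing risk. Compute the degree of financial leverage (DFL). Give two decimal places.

Interest = £1,596,320.00.
Degree of financial leverage = EBIT / (EBIT − interest) = £3,534,000 / £1,937,680.00 = 1.8238.

1.82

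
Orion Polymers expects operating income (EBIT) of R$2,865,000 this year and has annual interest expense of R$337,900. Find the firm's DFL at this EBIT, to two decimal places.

1.13

Annual interest charges come to R$337,900.00.
DFL = EBIT ÷ (EBIT − I) = R$2,865,000 ÷ (R$2,865,000 − R$337,900.00) = R$2,865,000 ÷ R$2,527,100.00 = 1.1337.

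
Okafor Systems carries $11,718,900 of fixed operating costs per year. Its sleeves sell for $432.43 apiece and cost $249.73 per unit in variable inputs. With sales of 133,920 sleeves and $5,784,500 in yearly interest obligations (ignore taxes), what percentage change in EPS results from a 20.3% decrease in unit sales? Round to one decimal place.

Total contribution margin = 133,920 × $182.70 = $24,467,184.00.
Subtracting fixed costs: EBIT = $24,467,184.00 − $11,718,900 = $12,748,284.00.
Interest = $5,784,500.00, so EBIT − I = $6,963,784.00.
Degree of combined leverage = contribution ÷ (EBIT − I) = $24,467,184.00 ÷ $6,963,784.00 = 3.5135.
EPS therefore changes by 3.5135 × (-20.3%) = -71.3%.

-71.3%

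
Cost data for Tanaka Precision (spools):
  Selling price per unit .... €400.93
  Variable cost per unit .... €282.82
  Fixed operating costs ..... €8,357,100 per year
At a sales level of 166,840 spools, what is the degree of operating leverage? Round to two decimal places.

1.74

Total contribution margin = 166,840 × €118.11 = €19,705,472.40.
EBIT = €19,705,472.40 − €8,357,100 = €11,348,372.40.
So DOL = total CM / EBIT = €19,705,472.40 / €11,348,372.40 = 1.7364.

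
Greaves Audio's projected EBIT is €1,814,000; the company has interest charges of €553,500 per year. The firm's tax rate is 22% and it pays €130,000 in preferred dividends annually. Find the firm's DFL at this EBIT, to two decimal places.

1.66

Annual interest charges come to €553,500.00.
Preferred dividends grossed up pre-tax: €130,000 / (1 − 0.22) = €166,666.67.
DFL = EBIT ÷ [EBIT − I − D_p/(1−t)] = €1,814,000 ÷ [€1,814,000 − €553,500.00 − €166,666.67] = €1,814,000 ÷ €1,093,833.33 = 1.6584.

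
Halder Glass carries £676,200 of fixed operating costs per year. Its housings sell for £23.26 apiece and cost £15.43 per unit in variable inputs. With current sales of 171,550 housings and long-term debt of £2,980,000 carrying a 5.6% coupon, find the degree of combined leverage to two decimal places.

2.69

Contribution at this volume is 171,550 × £7.83 = £1,343,236.50.
Subtracting fixed costs: EBIT = £1,343,236.50 − £676,200 = £667,036.50. Interest = £166,880.00, so EBIT − I = £500,156.50.
DCL = contribution ÷ (EBIT − I) = £1,343,236.50 ÷ £500,156.50 = 2.6856.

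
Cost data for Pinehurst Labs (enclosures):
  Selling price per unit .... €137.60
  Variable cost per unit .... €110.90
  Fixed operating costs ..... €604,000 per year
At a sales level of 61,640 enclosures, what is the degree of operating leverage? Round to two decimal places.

Total contribution margin = 61,640 × €26.70 = €1,645,788.00.
Operating income = contribution − fixed costs = €1,645,788.00 − €604,000 = €1,041,788.00.
DOL = contribution ÷ EBIT = €1,645,788.00 ÷ €1,041,788.00 = 1.5798.

1.58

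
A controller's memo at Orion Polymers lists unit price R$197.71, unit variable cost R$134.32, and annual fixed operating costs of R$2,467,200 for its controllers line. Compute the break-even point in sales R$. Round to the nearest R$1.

Contribution margin per unit = R$197.71 − R$134.32 = R$63.39, a CM ratio of R$63.39 ÷ R$197.71 = 0.3206.
Break-even sales = FC ÷ CM ratio = R$2,467,200 × R$197.71 / R$63.39 = R$7,695,064.

R$7,695,064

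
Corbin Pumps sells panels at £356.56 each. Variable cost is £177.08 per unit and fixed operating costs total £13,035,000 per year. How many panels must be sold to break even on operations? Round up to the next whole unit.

72,627 panels

Each unit contributes £356.56 − £177.08 = £179.48.
Break-even Q = £13,035,000 / £179.48 = 72,626.48 → 72,627 panels.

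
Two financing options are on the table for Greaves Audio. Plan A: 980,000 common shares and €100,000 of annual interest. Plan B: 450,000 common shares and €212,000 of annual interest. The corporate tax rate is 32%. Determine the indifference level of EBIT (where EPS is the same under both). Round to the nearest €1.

Set EPS_A = EPS_B: (EBIT − €100,000)(1 − 0.32) ÷ 980,000 = (EBIT − €212,000)(1 − 0.32) ÷ 450,000.
The (1 − t) factor cancels: (EBIT − 100,000) × 450,000 = (EBIT − 212,000) × 980,000.
EBIT × (980,000 − 450,000) = 212,000 × 980,000 − 100,000 × 450,000 = 162,760,000,000, so EBIT = 162,760,000,000 ÷ 530,000 = 307,094.34.

€307,094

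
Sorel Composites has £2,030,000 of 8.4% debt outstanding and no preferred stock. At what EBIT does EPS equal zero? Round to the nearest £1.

Annual interest = 8.4% × £2,030,000 = £170,520.00.
With no preferred dividends, EPS = 0 when EBIT exactly covers interest, so the financial break-even EBIT is £170,520.00.

£170,520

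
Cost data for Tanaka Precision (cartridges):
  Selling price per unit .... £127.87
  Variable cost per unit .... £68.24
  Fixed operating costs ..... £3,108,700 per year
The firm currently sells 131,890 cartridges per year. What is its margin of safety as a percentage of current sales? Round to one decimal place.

60.5%

Unit CM = price − variable cost = £127.87 − £68.24 = £59.63. Break-even units = £3,108,700 ÷ £59.63 = 52,133.15; break-even revenue = 52,133.15 × £127.87 = £6,666,266.46.
Current sales = 131,890 × £127.87 = £16,864,774.30.
Margin of safety = (£16,864,774.30 − £6,666,266.46) ÷ £16,864,774.30 = 60.5%.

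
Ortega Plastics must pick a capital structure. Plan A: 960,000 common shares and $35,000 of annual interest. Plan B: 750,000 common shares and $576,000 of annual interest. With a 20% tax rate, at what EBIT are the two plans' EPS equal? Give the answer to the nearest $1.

Set EPS_A = EPS_B: (EBIT − $35,000)(1 − 0.20) ÷ 960,000 = (EBIT − $576,000)(1 − 0.20) ÷ 750,000.
Cancelling (1 − t) and cross-multiplying: 750,000·(EBIT − 35,000) = 960,000·(EBIT − 576,000).
EBIT × (960,000 − 750,000) = 576,000 × 960,000 − 35,000 × 750,000 = 526,710,000,000, so EBIT = 526,710,000,000 ÷ 210,000 = 2,508,142.86.

$2,508,143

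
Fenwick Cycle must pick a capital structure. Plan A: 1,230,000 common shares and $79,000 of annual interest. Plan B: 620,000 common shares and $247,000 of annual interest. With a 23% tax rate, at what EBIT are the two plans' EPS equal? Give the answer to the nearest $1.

At indifference, (EBIT − 79,000)(1 − t)/1,230,000 = (EBIT − 247,000)(1 − t)/620,000.
The (1 − t) factor cancels: (EBIT − 79,000) × 620,000 = (EBIT − 247,000) × 1,230,000.
EBIT × (1,230,000 − 620,000) = 247,000 × 1,230,000 − 79,000 × 620,000 = 254,830,000,000, so EBIT = 254,830,000,000 ÷ 610,000 = 417,754.10.

$417,754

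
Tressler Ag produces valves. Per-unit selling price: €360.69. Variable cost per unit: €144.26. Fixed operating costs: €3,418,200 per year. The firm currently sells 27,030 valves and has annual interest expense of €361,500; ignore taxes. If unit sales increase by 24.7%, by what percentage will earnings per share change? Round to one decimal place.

+69.8%

At 27,030 units, contribution = 27,030 × €216.43 = €5,850,102.90.
Operating income = contribution − fixed costs = €5,850,102.90 − €3,418,200 = €2,431,902.90.
After interest of €361,500.00, pre-tax earnings = €2,070,402.90.
Degree of combined leverage = contribution ÷ (EBIT − I) = €5,850,102.90 ÷ €2,070,402.90 = 2.8256.
%ΔEPS = DCL × %ΔSales = 2.8256 × +24.7% = +69.8%.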